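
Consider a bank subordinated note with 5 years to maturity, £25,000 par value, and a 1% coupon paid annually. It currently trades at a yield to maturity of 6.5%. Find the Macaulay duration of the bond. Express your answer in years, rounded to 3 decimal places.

4.885 years

Periodic yield y = 0.065. Discount each cash flow and weight by its year:
  t   CF        PV=CF/(1+0.065)^t    t·PV
  1       250.00       234.7418       234.7418
  2       250.00       220.4148       440.8296
  3       250.00       206.9623       620.8868
  4       250.00       194.3308       777.3231
  5    25,250.00    18,429.4911    92,147.4556
  Σ                 19,285.9408    94,221.2369
Price P = Σ PV = 19,285.9408.
Macaulay duration = Σ(t·PV) / P = 94,221.2369 / 19,285.9408 = 4.88549 years.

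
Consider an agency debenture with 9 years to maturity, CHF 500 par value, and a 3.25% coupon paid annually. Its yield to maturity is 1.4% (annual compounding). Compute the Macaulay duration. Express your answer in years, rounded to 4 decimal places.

Periodic yield y = 0.014. Discount each cash flow and weight by its year:
  t   CF        PV=CF/(1+0.014)^t    t·PV
  1        16.25        16.0256        16.0256
  2        16.25        15.8044        31.6088
  3        16.25        15.5862        46.7585
  4        16.25        15.3710        61.4839
  5        16.25        15.1588        75.7938
  6        16.25        14.9495        89.6968
  7        16.25        14.7431       103.2014
  8        16.25        14.5395       116.3161
  9       516.25       455.5316     4,099.7840
  Σ                    577.7095     4,640.6689
Price P = Σ PV = 577.7095.
Macaulay duration = Σ(t·PV) / P = 4,640.6689 / 577.7095 = 8.03288 years.

8.0329 years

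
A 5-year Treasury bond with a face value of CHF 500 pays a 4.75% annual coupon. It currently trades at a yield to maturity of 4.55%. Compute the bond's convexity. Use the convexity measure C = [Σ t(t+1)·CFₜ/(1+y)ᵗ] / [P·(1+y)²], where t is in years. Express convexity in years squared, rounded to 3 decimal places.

With y = 0.0455:
  t   CF        PV=CF/(1+0.0455)^t    t·PV        t(t+1)·PV
  1        23.75        22.7164        22.7164          45.4328
  2        23.75        21.7278        43.4556         130.3667
  3        23.75        20.7822        62.3466         249.3864
  4        23.75        19.8778        79.5110         397.5552
  5       523.75       419.2797     2,096.3986      12,578.3914
  Σ                    504.3839     2,304.4282      13,401.1326
P = 504.3839.
Convexity = Σ t(t+1)·PV / [P·(1+y)²] = 13,401.1326 / (504.3839 × 1.093070) = 24.30705.

24.307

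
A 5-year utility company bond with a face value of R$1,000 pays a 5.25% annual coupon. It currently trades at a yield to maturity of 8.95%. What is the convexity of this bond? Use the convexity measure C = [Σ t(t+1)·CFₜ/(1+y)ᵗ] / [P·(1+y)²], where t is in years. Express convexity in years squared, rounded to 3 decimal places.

21.815

With y = 0.0895:
  t   CF        PV=CF/(1+0.0895)^t    t·PV        t(t+1)·PV
  1        52.50        48.1872        48.1872          96.3745
  2        52.50        44.2288        88.4575         265.3726
  3        52.50        40.5955       121.7864         487.1457
  4        52.50        37.2606       149.0426         745.2129
  5     1,052.50       685.6239     3,428.1194      20,568.7162
  Σ                    855.8960     3,835.5931      22,162.8219
P = 855.8960.
Convexity = Σ t(t+1)·PV / [P·(1+y)²] = 22,162.8219 / (855.8960 × 1.187010) = 21.81472.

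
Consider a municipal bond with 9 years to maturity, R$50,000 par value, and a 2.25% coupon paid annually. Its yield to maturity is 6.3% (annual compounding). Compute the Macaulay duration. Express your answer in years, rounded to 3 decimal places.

Periodic yield y = 0.063. Discount each cash flow and weight by its year:
  t   CF        PV=CF/(1+0.063)^t    t·PV
  1     1,125.00     1,058.3255     1,058.3255
  2     1,125.00       995.6025     1,991.2051
  3     1,125.00       936.5969     2,809.7908
  4     1,125.00       881.0884     3,524.3534
  5     1,125.00       828.8696     4,144.3479
  6     1,125.00       779.7456     4,678.4736
  7     1,125.00       733.5330     5,134.7312
  8     1,125.00       690.0593     5,520.4743
  9    51,125.00    29,500.8100   265,507.2899
  Σ                 36,404.6308   294,368.9917
Price P = Σ PV = 36,404.6308.
Macaulay duration = Σ(t·PV) / P = 294,368.9917 / 36,404.6308 = 8.08603 years.

8.086 years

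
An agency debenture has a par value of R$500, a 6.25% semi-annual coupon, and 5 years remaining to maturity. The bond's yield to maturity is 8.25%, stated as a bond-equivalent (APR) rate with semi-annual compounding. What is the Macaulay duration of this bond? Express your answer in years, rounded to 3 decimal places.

Periodic yield y = 0.04125. Discount each cash flow and weight by its period:
  t   CF        PV=CF/(1+0.04125)^t    t·PV
  1       15.625        15.0060        15.0060
  2       15.625        14.4115        28.8231
  3       15.625        13.8406        41.5218
  4       15.625        13.2923        53.1692
  5       15.625        12.7657        63.8285
  6       15.625        12.2600        73.5599
  7       15.625        11.7743        82.4201
  8       15.625        11.3078        90.4628
  9       15.625        10.8599        97.7389
  10     515.625       344.1786     3,441.7857
  Σ                    459.6967     3,988.3159
Price P = Σ PV = 459.6967.
Macaulay duration = Σ(t·PV) / P = 3,988.3159 / 459.6967 = 8.67597 half-year periods.
In years: 8.67597 / 2 = 4.33799 years.

4.338 years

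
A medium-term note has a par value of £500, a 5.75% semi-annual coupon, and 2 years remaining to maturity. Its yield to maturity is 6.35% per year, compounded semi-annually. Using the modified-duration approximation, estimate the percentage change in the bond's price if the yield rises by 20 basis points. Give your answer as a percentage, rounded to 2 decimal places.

-0.37%

Periodic yield y = 0.03175. Modified duration first:
  t   CF        PV=CF/(1+0.03175)^t    t·PV
  1       14.375        13.9326        13.9326
  2       14.375        13.5039        27.0078
  3       14.375        13.0883        39.2650
  4      514.375       453.9227     1,815.6910
  Σ                    494.4476     1,895.8964
P = 494.4476; D_Mac = 3.83437 half-year periods = 1.91719 yrs; D_mod = 1.91719/(1+0.03175) = 1.85819 yrs.
ΔP/P ≈ -D_mod · Δy = -1.85819 × (+0.002) = -0.003716 = -0.3716%.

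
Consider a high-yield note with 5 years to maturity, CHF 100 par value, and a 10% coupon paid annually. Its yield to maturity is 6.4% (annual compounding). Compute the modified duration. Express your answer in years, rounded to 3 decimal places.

Periodic yield y = 0.064. First find Macaulay duration:
  t   CF        PV=CF/(1+0.064)^t    t·PV
  1        10.00         9.3985         9.3985
  2        10.00         8.8332        17.6663
  3        10.00         8.3019        24.9056
  4        10.00         7.8025        31.2100
  5       110.00        80.6649       403.3244
  Σ                    115.0009       486.5048
P = 115.0009; Macaulay duration = 486.5048 / 115.0009 = 4.23044 years.
Modified duration = D_Mac / (1 + y) = 4.23044 / 1.064 = 3.97598 years.

3.976 years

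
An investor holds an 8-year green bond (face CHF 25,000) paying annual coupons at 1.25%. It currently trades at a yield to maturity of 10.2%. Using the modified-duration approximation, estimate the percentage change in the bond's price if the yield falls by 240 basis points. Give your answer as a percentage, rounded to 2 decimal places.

Periodic yield y = 0.102. Modified duration first:
  t   CF        PV=CF/(1+0.102)^t    t·PV
  1       312.50       283.5753       283.5753
  2       312.50       257.3279       514.6557
  3       312.50       233.5099       700.5296
  4       312.50       211.8964       847.5857
  5       312.50       192.2835       961.4176
  6       312.50       174.4859     1,046.9157
  7       312.50       158.3357     1,108.3499
  8    25,312.50    11,638.1054    93,104.8429
  Σ                 13,149.5200    98,567.8724
P = 13,149.5200; D_Mac = 7.49593 yrs; D_mod = 7.49593/(1+0.102) = 6.80211 yrs.
ΔP/P ≈ -D_mod · Δy = -6.80211 × (-0.024) = +0.163251 = +16.3251%.

+16.33%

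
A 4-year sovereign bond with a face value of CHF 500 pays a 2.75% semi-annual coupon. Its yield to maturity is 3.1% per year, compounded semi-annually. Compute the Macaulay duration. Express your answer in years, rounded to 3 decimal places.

Periodic yield y = 0.0155. Discount each cash flow and weight by its period:
  t   CF        PV=CF/(1+0.0155)^t    t·PV
  1        6.875         6.7701         6.7701
  2        6.875         6.6667        13.3335
  3        6.875         6.5650        19.6949
  4        6.875         6.4648        25.8591
  5        6.875         6.3661        31.8305
  6        6.875         6.2689        37.6136
  7        6.875         6.1732        43.2127
  8      506.875       448.1893     3,585.5141
  Σ                    493.4641     3,763.8283
Price P = Σ PV = 493.4641.
Macaulay duration = Σ(t·PV) / P = 3,763.8283 / 493.4641 = 7.62736 half-year periods.
In years: 7.62736 / 2 = 3.81368 years.

3.814 years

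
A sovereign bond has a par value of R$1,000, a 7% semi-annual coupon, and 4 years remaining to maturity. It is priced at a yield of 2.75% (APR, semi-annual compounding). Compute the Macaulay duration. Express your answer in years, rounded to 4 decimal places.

Periodic yield y = 0.01375. Discount each cash flow and weight by its period:
  t   CF        PV=CF/(1+0.01375)^t    t·PV
  1        35.00        34.5253        34.5253
  2        35.00        34.0570        68.1140
  3        35.00        33.5951       100.7852
  4        35.00        33.1394       132.5576
  5        35.00        32.6899       163.4495
  6        35.00        32.2465       193.4791
  7        35.00        31.8091       222.6640
  8     1,035.00       927.8834     7,423.0673
  Σ                  1,159.9457     8,338.6420
Price P = Σ PV = 1,159.9457.
Macaulay duration = Σ(t·PV) / P = 8,338.6420 / 1,159.9457 = 7.18882 half-year periods.
In years: 7.18882 / 2 = 3.59441 years.

3.5944 years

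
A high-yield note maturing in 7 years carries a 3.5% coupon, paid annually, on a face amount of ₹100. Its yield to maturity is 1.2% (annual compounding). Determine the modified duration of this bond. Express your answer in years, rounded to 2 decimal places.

6.31 years

Periodic yield y = 0.012. First find Macaulay duration:
  t   CF        PV=CF/(1+0.012)^t    t·PV
  1         3.50         3.4585         3.4585
  2         3.50         3.4175         6.8350
  3         3.50         3.3770        10.1309
  4         3.50         3.3369        13.3477
  5         3.50         3.2974        16.4868
  6         3.50         3.2583        19.5495
  7       103.50        95.2087       666.4611
  Σ                    115.3542       736.2694
P = 115.3542; Macaulay duration = 736.2694 / 115.3542 = 6.38268 years.
Modified duration = D_Mac / (1 + y) = 6.38268 / 1.012 = 6.30700 years.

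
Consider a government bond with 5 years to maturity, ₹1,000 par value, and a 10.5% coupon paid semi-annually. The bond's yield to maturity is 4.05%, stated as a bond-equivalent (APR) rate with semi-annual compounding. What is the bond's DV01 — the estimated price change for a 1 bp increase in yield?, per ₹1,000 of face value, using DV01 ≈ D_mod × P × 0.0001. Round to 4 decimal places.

Periodic yield y = 0.02025.
  t   CF        PV=CF/(1+0.02025)^t    t·PV
  1        52.50        51.4580        51.4580
  2        52.50        50.4366       100.8733
  3        52.50        49.4356       148.3067
  4        52.50        48.4544       193.8175
  5        52.50        47.4926       237.4632
  6        52.50        46.5500       279.3000
  7        52.50        45.6261       319.3825
  8        52.50        44.7205       357.7639
  9        52.50        43.8329       394.4958
  10    1,052.50       861.3032     8,613.0322
  Σ                  1,289.3098    10,695.8929
P = 1,289.3098; D_Mac = 8.29583 half-year periods = 4.14791 yrs; D_mod = 4.06559 yrs.
DV01 ≈ 4.06559 × 1,289.3098 × 0.0001 = 0.524180.

₹0.5242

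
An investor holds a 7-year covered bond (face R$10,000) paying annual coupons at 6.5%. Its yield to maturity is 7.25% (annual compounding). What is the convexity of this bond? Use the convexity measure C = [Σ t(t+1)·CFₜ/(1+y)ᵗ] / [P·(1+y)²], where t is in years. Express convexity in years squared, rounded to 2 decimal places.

37.84

With y = 0.0725:
  t   CF        PV=CF/(1+0.0725)^t    t·PV        t(t+1)·PV
  1       650.00       606.0606       606.0606       1,212.1212
  2       650.00       565.0915     1,130.1829       3,390.5488
  3       650.00       526.8918     1,580.6755       6,322.7018
  4       650.00       491.2744     1,965.0977       9,825.4884
  5       650.00       458.0647     2,290.3236      13,741.9419
  6       650.00       427.1000     2,562.5999      17,938.1992
  7    10,650.00     6,524.8195    45,673.7365     365,389.8918
  Σ                  9,599.3025    55,808.6767     417,820.8931
P = 9,599.3025.
Convexity = Σ t(t+1)·PV / [P·(1+y)²] = 417,820.8931 / (9,599.3025 × 1.150256) = 37.84041.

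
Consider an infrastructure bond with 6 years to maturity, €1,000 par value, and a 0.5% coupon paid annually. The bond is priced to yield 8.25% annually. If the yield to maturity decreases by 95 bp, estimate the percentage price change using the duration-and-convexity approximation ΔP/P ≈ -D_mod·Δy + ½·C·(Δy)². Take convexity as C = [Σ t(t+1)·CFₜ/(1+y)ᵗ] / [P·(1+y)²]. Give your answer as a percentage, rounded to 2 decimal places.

With y = 0.0825:
  t   CF        PV=CF/(1+0.0825)^t    t·PV        t(t+1)·PV
  1         5.00         4.6189         4.6189           9.2379
  2         5.00         4.2669         8.5338          25.6015
  3         5.00         3.9417        11.8252          47.3007
  4         5.00         3.6413        14.5653          72.8263
  5         5.00         3.3638        16.8190         100.9141
  6     1,005.00       624.5952     3,747.5711      26,232.9978
  Σ                    644.4279     3,803.9333      26,488.8782
P = 644.4279; D_Mac = 5.90281 yrs; D_mod = 5.45294 yrs; C = 35.07789.
Duration effect: -5.45294 × (-0.0095) = +0.051803
Convexity effect: 0.5 × 35.07789 × (-0.0095)² = +0.0015829
ΔP/P ≈ +0.051803 + 0.0015829 = +0.053386 = +5.3386%.

+5.34%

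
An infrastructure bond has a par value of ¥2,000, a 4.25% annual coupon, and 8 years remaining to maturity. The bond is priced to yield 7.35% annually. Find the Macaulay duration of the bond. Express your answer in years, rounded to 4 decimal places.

Periodic yield y = 0.0735. Discount each cash flow and weight by its year:
  t   CF        PV=CF/(1+0.0735)^t    t·PV
  1        85.00        79.1803        79.1803
  2        85.00        73.7590       147.5179
  3        85.00        68.7089       206.1266
  4        85.00        64.0045       256.0181
  5        85.00        59.6223       298.1115
  6        85.00        55.5401       333.2406
  7        85.00        51.7374       362.1618
  8     2,085.00     1,182.1965     9,457.5720
  Σ                  1,634.7489    11,139.9288
Price P = Σ PV = 1,634.7489.
Macaulay duration = Σ(t·PV) / P = 11,139.9288 / 1,634.7489 = 6.81446 years.

6.8145 years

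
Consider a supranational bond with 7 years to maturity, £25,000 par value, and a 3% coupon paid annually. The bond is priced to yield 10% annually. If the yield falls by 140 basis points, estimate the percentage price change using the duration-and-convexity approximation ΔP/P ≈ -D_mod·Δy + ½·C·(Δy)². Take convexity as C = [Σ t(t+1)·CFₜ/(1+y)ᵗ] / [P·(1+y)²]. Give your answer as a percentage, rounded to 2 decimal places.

+8.35%

With y = 0.1:
  t   CF        PV=CF/(1+0.1)^t    t·PV        t(t+1)·PV
  1       750.00       681.8182       681.8182       1,363.6364
  2       750.00       619.8347     1,239.6694       3,719.0083
  3       750.00       563.4861     1,690.4583       6,761.8332
  4       750.00       512.2601     2,049.0404      10,245.2018
  5       750.00       465.6910     2,328.4550      13,970.7298
  6       750.00       423.3554     2,540.1327      17,780.9288
  7    25,750.00    13,213.8215    92,496.7508     739,974.0065
  Σ                 16,480.2671   103,026.3247     793,815.3447
P = 16,480.2671; D_Mac = 6.25150 yrs; D_mod = 5.68318 yrs; C = 39.80796.
Duration effect: -5.68318 × (-0.014) = +0.079564
Convexity effect: 0.5 × 39.80796 × (-0.014)² = +0.0039012
ΔP/P ≈ +0.079564 + 0.0039012 = +0.083466 = +8.3466%.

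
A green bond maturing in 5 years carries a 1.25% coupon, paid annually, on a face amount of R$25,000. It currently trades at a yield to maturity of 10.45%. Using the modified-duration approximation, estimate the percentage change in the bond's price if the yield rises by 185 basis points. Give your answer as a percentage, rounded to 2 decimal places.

Periodic yield y = 0.1045. Modified duration first:
  t   CF        PV=CF/(1+0.1045)^t    t·PV
  1       312.50       282.9335       282.9335
  2       312.50       256.1643       512.3286
  3       312.50       231.9278       695.7835
  4       312.50       209.9845       839.9378
  5    25,312.50    15,399.4936    76,997.4680
  Σ                 16,380.5036    79,328.4513
P = 16,380.5036; D_Mac = 4.84286 yrs; D_mod = 4.84286/(1+0.1045) = 4.38466 yrs.
ΔP/P ≈ -D_mod · Δy = -4.38466 × (+0.0185) = -0.081116 = -8.1116%.

-8.11%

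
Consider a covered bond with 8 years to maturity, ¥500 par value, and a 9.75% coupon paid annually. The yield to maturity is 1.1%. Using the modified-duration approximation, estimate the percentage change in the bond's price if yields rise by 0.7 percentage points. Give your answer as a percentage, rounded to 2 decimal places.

-4.44%

Periodic yield y = 0.011. Modified duration first:
  t   CF        PV=CF/(1+0.011)^t    t·PV
  1        48.75        48.2196        48.2196
  2        48.75        47.6949        95.3899
  3        48.75        47.1760       141.5280
  4        48.75        46.6627       186.6509
  5        48.75        46.1550       230.7750
  6        48.75        45.6528       273.9170
  7        48.75        45.1561       316.0928
  8       548.75       502.7653     4,022.1223
  Σ                    829.4825     5,314.6955
P = 829.4825; D_Mac = 6.40724 yrs; D_mod = 6.40724/(1+0.011) = 6.33753 yrs.
ΔP/P ≈ -D_mod · Δy = -6.33753 × (+0.007) = -0.044363 = -4.4363%.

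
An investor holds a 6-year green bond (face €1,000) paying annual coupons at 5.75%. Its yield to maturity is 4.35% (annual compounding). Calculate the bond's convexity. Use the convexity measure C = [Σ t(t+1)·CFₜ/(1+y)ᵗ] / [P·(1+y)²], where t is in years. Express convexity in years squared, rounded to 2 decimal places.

32.37

With y = 0.0435:
  t   CF        PV=CF/(1+0.0435)^t    t·PV        t(t+1)·PV
  1        57.50        55.1030        55.1030         110.2060
  2        57.50        52.8060       105.6119         316.8358
  3        57.50        50.6047       151.8140         607.2559
  4        57.50        48.4951       193.9805         969.9024
  5        57.50        46.4735       232.3676       1,394.2056
  6     1,057.50       819.0787     4,914.4725      34,401.3072
  Σ                  1,072.5610     5,653.3495      37,799.7129
P = 1,072.5610.
Convexity = Σ t(t+1)·PV / [P·(1+y)²] = 37,799.7129 / (1,072.5610 × 1.088892) = 32.36545.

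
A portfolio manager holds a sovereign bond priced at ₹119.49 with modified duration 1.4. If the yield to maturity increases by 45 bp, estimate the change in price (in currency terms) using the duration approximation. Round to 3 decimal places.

-₹0.753

Duration approximation: ΔP/P ≈ -D_mod · Δy = -1.4 × (+0.0045) = -0.006300.
ΔP ≈ 119.49 × (-0.006300) = -0.752787.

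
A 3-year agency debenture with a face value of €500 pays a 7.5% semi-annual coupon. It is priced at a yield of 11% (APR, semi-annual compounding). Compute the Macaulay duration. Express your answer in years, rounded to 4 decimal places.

2.7274 years

Periodic yield y = 0.055. Discount each cash flow and weight by its period:
  t   CF        PV=CF/(1+0.055)^t    t·PV
  1        18.75        17.7725        17.7725
  2        18.75        16.8460        33.6920
  3        18.75        15.9678        47.9033
  4        18.75        15.1353        60.5413
  5        18.75        14.3463        71.7313
  6       518.75       376.2213     2,257.3277
  Σ                    456.2891     2,488.9680
Price P = Σ PV = 456.2891.
Macaulay duration = Σ(t·PV) / P = 2,488.9680 / 456.2891 = 5.45480 half-year periods.
In years: 5.45480 / 2 = 2.72740 years.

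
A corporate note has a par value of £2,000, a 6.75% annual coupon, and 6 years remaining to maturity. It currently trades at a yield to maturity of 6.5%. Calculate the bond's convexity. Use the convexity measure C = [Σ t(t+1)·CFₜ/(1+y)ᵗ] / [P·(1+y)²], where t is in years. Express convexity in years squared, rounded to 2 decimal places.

29.97

With y = 0.065:
  t   CF        PV=CF/(1+0.065)^t    t·PV        t(t+1)·PV
  1       135.00       126.7606       126.7606         253.5211
  2       135.00       119.0240       238.0480         714.1440
  3       135.00       111.7596       335.2789       1,341.1155
  4       135.00       104.9386       419.7545       2,098.7723
  5       135.00        98.5339       492.6696       2,956.0174
  6     2,135.00     1,463.1883     8,779.1301      61,453.9104
  Σ                  2,024.2051    10,391.6415      68,817.4808
P = 2,024.2051.
Convexity = Σ t(t+1)·PV / [P·(1+y)²] = 68,817.4808 / (2,024.2051 × 1.134225) = 29.97402.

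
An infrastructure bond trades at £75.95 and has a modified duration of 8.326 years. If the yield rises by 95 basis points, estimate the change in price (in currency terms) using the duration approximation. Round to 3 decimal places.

Duration approximation: ΔP/P ≈ -D_mod · Δy = -8.326 × (+0.0095) = -0.079097.
ΔP ≈ 75.95 × (-0.079097) = -6.00741715.

-£6.007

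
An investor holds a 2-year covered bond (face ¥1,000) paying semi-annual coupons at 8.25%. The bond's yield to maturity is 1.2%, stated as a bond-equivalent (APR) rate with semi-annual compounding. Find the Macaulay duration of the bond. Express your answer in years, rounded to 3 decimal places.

Periodic yield y = 0.006. Discount each cash flow and weight by its period:
  t   CF        PV=CF/(1+0.006)^t    t·PV
  1        41.25        41.0040        41.0040
  2        41.25        40.7594        81.5188
  3        41.25        40.5163       121.5490
  4     1,041.25     1,016.6304     4,066.5216
  Σ                  1,138.9101     4,310.5934
Price P = Σ PV = 1,138.9101.
Macaulay duration = Σ(t·PV) / P = 4,310.5934 / 1,138.9101 = 3.78484 half-year periods.
In years: 3.78484 / 2 = 1.89242 years.

1.892 years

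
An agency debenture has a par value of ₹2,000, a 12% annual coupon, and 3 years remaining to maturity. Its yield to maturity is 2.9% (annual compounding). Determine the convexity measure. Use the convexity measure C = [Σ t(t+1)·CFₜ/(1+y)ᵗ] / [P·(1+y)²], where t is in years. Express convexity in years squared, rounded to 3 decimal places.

9.947

With y = 0.029:
  t   CF        PV=CF/(1+0.029)^t    t·PV        t(t+1)·PV
  1       240.00       233.2362       233.2362         466.4723
  2       240.00       226.6629       453.3259       1,359.9776
  3     2,240.00     2,055.8996     6,167.6987      24,670.7947
  Σ                  2,515.7986     6,854.2607      26,497.2446
P = 2,515.7986.
Convexity = Σ t(t+1)·PV / [P·(1+y)²] = 26,497.2446 / (2,515.7986 × 1.058841) = 9.94705.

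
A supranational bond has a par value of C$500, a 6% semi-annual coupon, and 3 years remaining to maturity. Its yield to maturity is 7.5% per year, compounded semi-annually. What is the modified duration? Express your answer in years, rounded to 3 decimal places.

Periodic yield y = 0.0375. First find Macaulay duration:
  t   CF        PV=CF/(1+0.0375)^t    t·PV
  1        15.00        14.4578        14.4578
  2        15.00        13.9353        27.8705
  3        15.00        13.4316        40.2947
  4        15.00        12.9461        51.7844
  5        15.00        12.4782        62.3908
  6       515.00       412.9321     2,477.5923
  Σ                    480.1810     2,674.3906
P = 480.1810; Macaulay duration = 2,674.3906 / 480.1810 = 5.56955 half-year periods = 2.78477 years.
Modified duration = D_Mac / (1 + y) = 2.78477 / 1.0375 = 2.68412 years.

2.684 years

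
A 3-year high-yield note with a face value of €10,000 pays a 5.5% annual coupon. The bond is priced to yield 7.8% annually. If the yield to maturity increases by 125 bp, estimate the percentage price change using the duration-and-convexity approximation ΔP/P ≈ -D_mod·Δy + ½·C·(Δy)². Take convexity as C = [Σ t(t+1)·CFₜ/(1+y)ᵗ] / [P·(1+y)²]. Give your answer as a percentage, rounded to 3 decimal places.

With y = 0.078:
  t   CF        PV=CF/(1+0.078)^t    t·PV        t(t+1)·PV
  1       550.00       510.2041       510.2041       1,020.4082
  2       550.00       473.2876       946.5753       2,839.7259
  3    10,550.00     8,421.6304    25,264.8912     101,059.5647
  Σ                  9,405.1221    26,721.6705     104,919.6987
P = 9,405.1221; D_Mac = 2.84118 yrs; D_mod = 2.63561 yrs; C = 9.59964.
Duration effect: -2.63561 × (+0.0125) = -0.032945
Convexity effect: 0.5 × 9.59964 × (0.0125)² = +0.0007500
ΔP/P ≈ -0.032945 + 0.0007500 = -0.032195 = -3.2195%.

-3.220%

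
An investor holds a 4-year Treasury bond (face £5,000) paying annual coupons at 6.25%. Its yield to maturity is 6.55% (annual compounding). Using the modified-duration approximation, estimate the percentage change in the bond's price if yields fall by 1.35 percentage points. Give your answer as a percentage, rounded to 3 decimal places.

+4.636%

Periodic yield y = 0.0655. Modified duration first:
  t   CF        PV=CF/(1+0.0655)^t    t·PV
  1       312.50       293.2895       293.2895
  2       312.50       275.2600       550.5200
  3       312.50       258.3388       775.0164
  4     5,312.50     4,121.7830    16,487.1321
  Σ                  4,948.6714    18,105.9581
P = 4,948.6714; D_Mac = 3.65875 yrs; D_mod = 3.65875/(1+0.0655) = 3.43384 yrs.
ΔP/P ≈ -D_mod · Δy = -3.43384 × (-0.0135) = +0.046357 = +4.6357%.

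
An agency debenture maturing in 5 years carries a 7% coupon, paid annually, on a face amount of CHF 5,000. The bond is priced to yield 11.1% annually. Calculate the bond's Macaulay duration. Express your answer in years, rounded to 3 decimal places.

Periodic yield y = 0.111. Discount each cash flow and weight by its year:
  t   CF        PV=CF/(1+0.111)^t    t·PV
  1       350.00       315.0315       315.0315
  2       350.00       283.5567       567.1134
  3       350.00       255.2266       765.6797
  4       350.00       229.7269       918.9075
  5     5,350.00     3,160.7015    15,803.5077
  Σ                  4,244.2432    18,370.2398
Price P = Σ PV = 4,244.2432.
Macaulay duration = Σ(t·PV) / P = 18,370.2398 / 4,244.2432 = 4.32827 years.

4.328 years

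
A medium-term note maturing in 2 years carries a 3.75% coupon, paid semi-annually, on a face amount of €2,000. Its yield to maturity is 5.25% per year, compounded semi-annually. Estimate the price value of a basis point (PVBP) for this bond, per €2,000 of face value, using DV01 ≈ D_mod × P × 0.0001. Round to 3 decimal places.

Periodic yield y = 0.02625.
  t   CF        PV=CF/(1+0.02625)^t    t·PV
  1        37.50        36.5408        36.5408
  2        37.50        35.6061        71.2123
  3        37.50        34.6954       104.0862
  4     2,037.50     1,836.8976     7,347.5902
  Σ                  1,943.7399     7,559.4295
P = 1,943.7399; D_Mac = 3.88912 half-year periods = 1.94456 yrs; D_mod = 1.89482 yrs.
DV01 ≈ 1.89482 × 1,943.7399 × 0.0001 = 0.368304.

€0.368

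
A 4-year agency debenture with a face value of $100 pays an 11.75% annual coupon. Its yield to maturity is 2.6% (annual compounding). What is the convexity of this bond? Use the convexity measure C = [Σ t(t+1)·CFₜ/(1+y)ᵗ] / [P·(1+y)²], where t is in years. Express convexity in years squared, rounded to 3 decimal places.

With y = 0.026:
  t   CF        PV=CF/(1+0.026)^t    t·PV        t(t+1)·PV
  1        11.75        11.4522        11.4522          22.9045
  2        11.75        11.1620        22.3241          66.9722
  3        11.75        10.8792        32.6375         130.5500
  4       111.75       100.8459       403.3835       2,016.9173
  Σ                    134.3393       469.7973       2,237.3440
P = 134.3393.
Convexity = Σ t(t+1)·PV / [P·(1+y)²] = 2,237.3440 / (134.3393 × 1.052676) = 15.82104.

15.821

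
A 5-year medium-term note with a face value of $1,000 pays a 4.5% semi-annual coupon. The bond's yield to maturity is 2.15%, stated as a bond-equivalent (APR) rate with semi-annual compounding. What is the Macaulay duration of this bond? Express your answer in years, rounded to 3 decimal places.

4.562 years

Periodic yield y = 0.01075. Discount each cash flow and weight by its period:
  t   CF        PV=CF/(1+0.01075)^t    t·PV
  1        22.50        22.2607        22.2607
  2        22.50        22.0239        44.0479
  3        22.50        21.7897        65.3691
  4        22.50        21.5580        86.2318
  5        22.50        21.3287       106.6433
  6        22.50        21.1018       126.6110
  7        22.50        20.8774       146.1418
  8        22.50        20.6553       165.2428
  9        22.50        20.4357       183.9210
  10    1,022.50       918.8102     9,188.1022
  Σ                  1,110.8414    10,134.5715
Price P = Σ PV = 1,110.8414.
Macaulay duration = Σ(t·PV) / P = 10,134.5715 / 1,110.8414 = 9.12333 half-year periods.
In years: 9.12333 / 2 = 4.56166 years.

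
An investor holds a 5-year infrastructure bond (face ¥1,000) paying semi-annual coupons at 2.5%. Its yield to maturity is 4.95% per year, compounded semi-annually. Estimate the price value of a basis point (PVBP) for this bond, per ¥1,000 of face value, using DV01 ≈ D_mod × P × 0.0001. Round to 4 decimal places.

Periodic yield y = 0.02475.
  t   CF        PV=CF/(1+0.02475)^t    t·PV
  1        12.50        12.1981        12.1981
  2        12.50        11.9035        23.8070
  3        12.50        11.6160        34.8480
  4        12.50        11.3354        45.3418
  5        12.50        11.0617        55.3083
  6        12.50        10.7945        64.7670
  7        12.50        10.5338        73.7365
  8        12.50        10.2794        82.2350
  9        12.50        10.0311        90.2799
  10    1,012.50       792.8952     7,928.9515
  Σ                    892.6486     8,411.4730
P = 892.6486; D_Mac = 9.42305 half-year periods = 4.71153 yrs; D_mod = 4.59773 yrs.
DV01 ≈ 4.59773 × 892.6486 × 0.0001 = 0.410416.

¥0.4104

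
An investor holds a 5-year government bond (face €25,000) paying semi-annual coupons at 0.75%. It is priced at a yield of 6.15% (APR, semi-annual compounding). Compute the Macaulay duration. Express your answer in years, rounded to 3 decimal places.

4.902 years

Periodic yield y = 0.03075. Discount each cash flow and weight by its period:
  t   CF        PV=CF/(1+0.03075)^t    t·PV
  1        93.75        90.9532        90.9532
  2        93.75        88.2398       176.4796
  3        93.75        85.6074       256.8222
  4        93.75        83.0535       332.2140
  5        93.75        80.5758       402.8789
  6        93.75        78.1720       469.0320
  7        93.75        75.8399       530.8794
  8        93.75        73.5774       588.6193
  9        93.75        71.3824       642.4417
  10   25,093.75    18,536.6877   185,366.8766
  Σ                 19,264.0891   188,857.1969
Price P = Σ PV = 19,264.0891.
Macaulay duration = Σ(t·PV) / P = 188,857.1969 / 19,264.0891 = 9.80359 half-year periods.
In years: 9.80359 / 2 = 4.90179 years.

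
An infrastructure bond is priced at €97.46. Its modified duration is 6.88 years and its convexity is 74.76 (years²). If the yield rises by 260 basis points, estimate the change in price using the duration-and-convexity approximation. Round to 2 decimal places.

-€14.97

Duration effect: -D_mod·Δy = -6.88 × (+0.026) = -0.178880
Convexity effect: ½·C·(Δy)² = 0.5 × 74.76 × (0.026)² = +0.02526888
ΔP/P ≈ -0.178880 + 0.02526888 = -0.15361112
ΔP ≈ 97.46 × (-0.15361112) = -14.9709397552.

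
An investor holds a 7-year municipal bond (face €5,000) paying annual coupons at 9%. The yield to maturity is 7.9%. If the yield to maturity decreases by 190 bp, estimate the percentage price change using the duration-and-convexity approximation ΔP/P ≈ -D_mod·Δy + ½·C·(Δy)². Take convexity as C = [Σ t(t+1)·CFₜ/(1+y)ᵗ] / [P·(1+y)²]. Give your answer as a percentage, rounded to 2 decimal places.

With y = 0.079:
  t   CF        PV=CF/(1+0.079)^t    t·PV        t(t+1)·PV
  1       450.00       417.0528       417.0528         834.1057
  2       450.00       386.5179       773.0358       2,319.1075
  3       450.00       358.2186     1,074.6559       4,298.6237
  4       450.00       331.9913     1,327.9653       6,639.8265
  5       450.00       307.6843     1,538.4213       9,230.5280
  6       450.00       285.1569     1,710.9412      11,976.5887
  7     5,450.00     3,200.7105    22,404.9732     179,239.7859
  Σ                  5,287.3323    29,247.0457     214,538.5659
P = 5,287.3323; D_Mac = 5.53153 yrs; D_mod = 5.12654 yrs; C = 34.85185.
Duration effect: -5.12654 × (-0.019) = +0.097404
Convexity effect: 0.5 × 34.85185 × (-0.019)² = +0.0062908
ΔP/P ≈ +0.097404 + 0.0062908 = +0.103695 = +10.3695%.

+10.37%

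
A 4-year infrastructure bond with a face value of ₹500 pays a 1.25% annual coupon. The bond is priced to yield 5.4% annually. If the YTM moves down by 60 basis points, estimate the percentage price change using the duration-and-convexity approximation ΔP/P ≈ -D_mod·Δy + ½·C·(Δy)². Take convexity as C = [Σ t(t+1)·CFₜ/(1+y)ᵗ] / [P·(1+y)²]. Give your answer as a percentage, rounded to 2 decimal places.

With y = 0.054:
  t   CF        PV=CF/(1+0.054)^t    t·PV        t(t+1)·PV
  1         6.25         5.9298         5.9298          11.8596
  2         6.25         5.6260        11.2520          33.7559
  3         6.25         5.3377        16.0132          64.0530
  4       506.25       410.2066     1,640.8262       8,204.1310
  Σ                    427.1001     1,674.0212       8,313.7995
P = 427.1001; D_Mac = 3.91951 yrs; D_mod = 3.71870 yrs; C = 17.52220.
Duration effect: -3.71870 × (-0.006) = +0.022312
Convexity effect: 0.5 × 17.52220 × (-0.006)² = +0.0003154
ΔP/P ≈ +0.022312 + 0.0003154 = +0.022628 = +2.2628%.

+2.26%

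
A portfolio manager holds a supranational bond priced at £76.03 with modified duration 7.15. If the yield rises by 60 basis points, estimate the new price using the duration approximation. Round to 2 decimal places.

Duration approximation: ΔP/P ≈ -D_mod · Δy = -7.15 × (+0.006) = -0.042900.
New price ≈ 76.03 × (1 - 0.042900) = 72.768313.

£72.77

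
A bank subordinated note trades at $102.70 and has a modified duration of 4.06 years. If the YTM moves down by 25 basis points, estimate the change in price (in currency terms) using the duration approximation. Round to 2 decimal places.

Duration approximation: ΔP/P ≈ -D_mod · Δy = -4.06 × (-0.0025) = +0.010150.
ΔP ≈ 102.70 × (+0.010150) = +1.042405.

+$1.04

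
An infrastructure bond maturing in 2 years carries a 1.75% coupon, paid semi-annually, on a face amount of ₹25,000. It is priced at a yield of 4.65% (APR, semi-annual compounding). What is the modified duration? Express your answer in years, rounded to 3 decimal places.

1.928 years

Periodic yield y = 0.02325. First find Macaulay duration:
  t   CF        PV=CF/(1+0.02325)^t    t·PV
  1       218.75       213.7796       213.7796
  2       218.75       208.9222       417.8444
  3       218.75       204.1751       612.5253
  4    25,218.75    23,003.6390    92,014.5559
  Σ                 23,630.5159    93,258.7052
P = 23,630.5159; Macaulay duration = 93,258.7052 / 23,630.5159 = 3.94654 half-year periods = 1.97327 years.
Modified duration = D_Mac / (1 + y) = 1.97327 / 1.02325 = 1.92843 years.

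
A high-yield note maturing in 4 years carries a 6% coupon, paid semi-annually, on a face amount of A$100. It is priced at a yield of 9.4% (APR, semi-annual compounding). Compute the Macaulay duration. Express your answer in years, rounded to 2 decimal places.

Periodic yield y = 0.047. Discount each cash flow and weight by its period:
  t   CF        PV=CF/(1+0.047)^t    t·PV
  1         3.00         2.8653         2.8653
  2         3.00         2.7367         5.4734
  3         3.00         2.6139         7.8416
  4         3.00         2.4965         9.9861
  5         3.00         2.3844        11.9222
  6         3.00         2.2774        13.6645
  7         3.00         2.1752        15.2262
  8       103.00        71.3286       570.6289
  Σ                     88.8780       637.6082
Price P = Σ PV = 88.8780.
Macaulay duration = Σ(t·PV) / P = 637.6082 / 88.8780 = 7.17397 half-year periods.
In years: 7.17397 / 2 = 3.58698 years.

3.59 years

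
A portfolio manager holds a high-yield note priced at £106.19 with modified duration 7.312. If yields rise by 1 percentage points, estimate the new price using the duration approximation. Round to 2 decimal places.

Duration approximation: ΔP/P ≈ -D_mod · Δy = -7.312 × (+0.01) = -0.073120.
New price ≈ 106.19 × (1 - 0.073120) = 98.4253872.

£98.43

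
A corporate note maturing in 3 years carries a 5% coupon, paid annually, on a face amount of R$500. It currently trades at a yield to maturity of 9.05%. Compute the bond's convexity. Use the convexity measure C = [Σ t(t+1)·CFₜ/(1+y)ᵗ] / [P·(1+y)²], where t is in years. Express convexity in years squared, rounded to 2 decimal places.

With y = 0.0905:
  t   CF        PV=CF/(1+0.0905)^t    t·PV        t(t+1)·PV
  1        25.00        22.9253        22.9253          45.8505
  2        25.00        21.0227        42.0454         126.1363
  3       525.00       404.8390     1,214.5169       4,858.0674
  Σ                    448.7869     1,279.4875       5,030.0542
P = 448.7869.
Convexity = Σ t(t+1)·PV / [P·(1+y)²] = 5,030.0542 / (448.7869 × 1.189190) = 9.42500.

9.42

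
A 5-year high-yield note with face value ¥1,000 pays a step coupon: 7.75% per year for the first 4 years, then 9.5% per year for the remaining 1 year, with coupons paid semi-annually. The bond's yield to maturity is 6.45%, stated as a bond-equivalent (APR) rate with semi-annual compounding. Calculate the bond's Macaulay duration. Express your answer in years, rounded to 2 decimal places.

4.27 years

Periodic yield y = 0.03225. Discount each cash flow and weight by its period:
  t   CF        PV=CF/(1+0.03225)^t    t·PV
  1        38.75        37.5394        37.5394
  2        38.75        36.3665        72.7331
  3        38.75        35.2304       105.6911
  4        38.75        34.1297       136.5187
  5        38.75        33.0634       165.3169
  6        38.75        32.0304       192.1824
  7        38.75        31.0297       217.2078
  8        38.75        30.0602       240.4820
  9        47.50        35.6968       321.2714
  10    1,047.50       762.6146     7,626.1460
  Σ                  1,067.7611     9,115.0888
Price P = Σ PV = 1,067.7611.
Macaulay duration = Σ(t·PV) / P = 9,115.0888 / 1,067.7611 = 8.53664 half-year periods.
In years: 8.53664 / 2 = 4.26832 years.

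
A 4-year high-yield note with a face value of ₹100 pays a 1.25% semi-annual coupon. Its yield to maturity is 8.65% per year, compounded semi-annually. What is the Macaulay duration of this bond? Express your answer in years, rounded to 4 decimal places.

3.8976 years

Periodic yield y = 0.04325. Discount each cash flow and weight by its period:
  t   CF        PV=CF/(1+0.04325)^t    t·PV
  1        0.625         0.5991         0.5991
  2        0.625         0.5743         1.1485
  3        0.625         0.5504         1.6513
  4        0.625         0.5276         2.1105
  5        0.625         0.5058         2.5288
  6        0.625         0.4848         2.9087
  7        0.625         0.4647         3.2528
  8      100.625        71.7131       573.7051
  Σ                     75.4198       587.9049
Price P = Σ PV = 75.4198.
Macaulay duration = Σ(t·PV) / P = 587.9049 / 75.4198 = 7.79510 half-year periods.
In years: 7.79510 / 2 = 3.89755 years.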